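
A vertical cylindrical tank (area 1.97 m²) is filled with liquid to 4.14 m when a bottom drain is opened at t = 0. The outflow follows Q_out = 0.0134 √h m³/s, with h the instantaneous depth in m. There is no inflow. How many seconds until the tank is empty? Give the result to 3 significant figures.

A dh/dt = −Q_out = −0.0134 √h.
∫ h^(−1/2) dh = −(0.0134/A) ∫ dt, giving 2√h = 2√h₀ − (0.0134/A) t.
Tank is empty when √h = 0: t_empty = 2A√h₀/0.0134.
t_empty = 2·1.97·√4.14/0.0134 = 3.9400·2.0347/0.0134 = 598.26 s.

598 s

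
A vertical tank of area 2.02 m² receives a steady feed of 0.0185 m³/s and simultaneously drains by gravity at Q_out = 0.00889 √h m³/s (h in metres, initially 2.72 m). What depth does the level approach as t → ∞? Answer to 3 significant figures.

Accumulation of liquid (constant cross-section A): A dh/dt = Q_in − 0.00889 √h. At steady state dh/dt = 0:
Q_in = 0.00889 √h_ss ⇒ √h_ss = 0.0185/0.00889 = 2.0810.
h_ss = 2.0810² = 4.3305 m. (Since h₀ = 2.72 m < h_ss, the level will rise toward this value.)

4.33 m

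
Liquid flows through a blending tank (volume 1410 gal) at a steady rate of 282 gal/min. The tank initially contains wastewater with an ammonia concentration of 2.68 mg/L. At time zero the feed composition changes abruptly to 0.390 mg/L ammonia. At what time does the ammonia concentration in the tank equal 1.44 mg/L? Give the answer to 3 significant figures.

Species balance: V dC/dt = Q(C_in − C) ⇒ τ = V/Q = 5.0000 min.
C(t) = C_in + (C₀ − C_in) e^(−t/τ). Set C = 1.44 and solve for t:
e^(−t/τ) = (C − C_in)/(C₀ − C_in) = (1.44 − 0.390)/(2.68 − 0.390) = 0.45852
t = −τ ln(…) = 5.0000 × 0.77976 = 3.8988 min.

3.90 min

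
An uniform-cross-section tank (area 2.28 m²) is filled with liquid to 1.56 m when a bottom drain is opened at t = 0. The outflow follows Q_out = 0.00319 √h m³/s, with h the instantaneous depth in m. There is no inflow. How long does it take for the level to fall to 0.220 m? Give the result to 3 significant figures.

1110 s

With no inflow, A dh/dt = −0.00319 √h.
This is separable: 2 d(√h)/dt = −0.00319/A, so √h = √h₀ − (0.00319/(2A)) t.
t = 2A(√h₀ − √h)/0.00319 = 2·2.28·(√1.56 − √0.220)/0.00319
  = 4.5600 × (1.2490 − 0.46904) / 0.00319 = 1114.9 s.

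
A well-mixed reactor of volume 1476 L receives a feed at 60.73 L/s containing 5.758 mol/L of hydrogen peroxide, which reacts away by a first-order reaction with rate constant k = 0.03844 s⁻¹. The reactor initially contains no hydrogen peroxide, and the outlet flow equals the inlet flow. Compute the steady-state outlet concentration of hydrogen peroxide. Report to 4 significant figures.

2.977 mol/L

V dC/dt = Q(C_in − C) − k V C.
Steady state (dC/dt = 0): C_ss = Q C_in/(Q + kV) = C_in/(1 + kV/Q).
C_ss = 60.73·5.758/(60.73 + 0.03844·1476) = 349.683/117.467 = 2.97685 mol/L.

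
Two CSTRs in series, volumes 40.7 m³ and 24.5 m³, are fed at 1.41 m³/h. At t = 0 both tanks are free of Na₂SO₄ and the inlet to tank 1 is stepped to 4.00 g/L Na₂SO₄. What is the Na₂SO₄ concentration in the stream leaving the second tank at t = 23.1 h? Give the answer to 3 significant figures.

Time constants: τᵢ = Vᵢ/Q for each well-mixed tank.
τ₁ = 40.7/1.41 = 28.865 h; τ₂ = 24.5/1.41 = 17.376 h.
Tank 1: C₁ = C_in(1 − e^(−t/τ₁)). Tank 2 (τ₁ ≠ τ₂): C₂ = C_in[1 − (τ₁ e^(−t/τ₁) − τ₂ e^(−t/τ₂))/(τ₁ − τ₂)].
At t = 23.1: e^(−t/τ₁) = 0.44921, e^(−t/τ₂) = 0.26463.
C₂ = 4.00·[1 − (28.865·0.44921 − 17.376·0.26463)/(11.489)] = 4.00·0.27165 = 1.0866 g/L.

1.09 g/L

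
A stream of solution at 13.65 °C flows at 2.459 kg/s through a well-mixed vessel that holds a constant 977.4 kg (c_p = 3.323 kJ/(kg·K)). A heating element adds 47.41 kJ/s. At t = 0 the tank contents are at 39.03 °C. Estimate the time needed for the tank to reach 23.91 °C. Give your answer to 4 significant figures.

Unsteady energy balance on the tank contents: M c_p dT/dt = ṁ c_p (T_in − T) + 47.41.
τ = M/ṁ = 397.479 s; T_ss = T_in + Q̇/(ṁ c_p) = 19.4520 °C.
T(t) = T_ss + (T₀ − T_ss) e^(−t/τ). Set T = 23.91:
e^(−t/τ) = (23.91 − 19.4520)/(39.03 − 19.4520) = 0.227703
t = −397.479 · ln(0.227703) = 588.155 s.

588.2 s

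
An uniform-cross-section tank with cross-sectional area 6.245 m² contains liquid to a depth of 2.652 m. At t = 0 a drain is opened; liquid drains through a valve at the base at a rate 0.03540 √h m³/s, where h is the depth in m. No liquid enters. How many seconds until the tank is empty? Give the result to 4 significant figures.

574.6 s

Mass balance (ρ constant): A dh/dt = −0.03540 √h.
This is separable: 2 d(√h)/dt = −0.03540/A, so √h = √h₀ − (0.03540/(2A)) t.
Tank is empty when √h = 0: t_empty = 2A√h₀/0.03540.
t_empty = 2·6.245·√2.652/0.03540 = 12.4900·1.62850/0.03540 = 574.574 s.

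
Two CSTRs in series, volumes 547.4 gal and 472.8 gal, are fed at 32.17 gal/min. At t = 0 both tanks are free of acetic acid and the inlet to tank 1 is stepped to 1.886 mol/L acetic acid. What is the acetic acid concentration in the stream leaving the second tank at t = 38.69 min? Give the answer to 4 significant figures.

Species balance on tank i: dCᵢ/dt = (Cᵢ₋₁ − Cᵢ)/τᵢ with τᵢ = Vᵢ/Q.
τ₁ = 547.4/32.17 = 17.0159 min; τ₂ = 472.8/32.17 = 14.6969 min.
Solving the cascade with C₁(0)=C₂(0)=0 gives C₂(t) = C_in[1 − (τ₁ e^(−t/τ₁) − τ₂ e^(−t/τ₂))/(τ₁ − τ₂)].
At t = 38.69: e^(−t/τ₁) = 0.102924, e^(−t/τ₂) = 0.0718968.
C₂ = 1.886·[1 − (17.0159·0.102924 − 14.6969·0.0718968)/(2.31893)] = 1.886·0.700430 = 1.32101 mol/L.

1.321 mol/L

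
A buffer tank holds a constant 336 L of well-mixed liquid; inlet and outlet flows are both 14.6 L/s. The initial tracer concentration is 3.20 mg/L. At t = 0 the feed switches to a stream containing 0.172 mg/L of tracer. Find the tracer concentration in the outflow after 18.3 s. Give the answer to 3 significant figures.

Transient balance on the dissolved component: V dC/dt = Q(C_in − C).
Time constant τ = V/Q = 336/14.6 = 23.014 s.
Integrating: C(t) = C_in + (C₀ − C_in) e^(−t/τ).
C(18.3) = 0.172 + (3.20 − 0.172)·e^(−18.3/23.014) = 0.172 + (3.0280)·0.45150 = 1.5391 mg/L.

1.54 mg/L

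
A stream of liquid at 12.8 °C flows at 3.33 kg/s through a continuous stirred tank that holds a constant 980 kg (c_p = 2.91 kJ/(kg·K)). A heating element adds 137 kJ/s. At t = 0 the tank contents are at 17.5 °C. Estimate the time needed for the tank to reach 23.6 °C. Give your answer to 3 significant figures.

306 s

M c_p dT/dt = ṁ c_p (T_in − T) + Q̇.
τ = M/ṁ = 294.29 s; T_ss = T_in + Q̇/(ṁ c_p) = 26.938 °C.
T(t) = T_ss + (T₀ − T_ss) e^(−t/τ). Set T = 23.6:
e^(−t/τ) = (23.6 − 26.938)/(17.5 − 26.938) = 0.35367
t = −294.29 · ln(0.35367) = 305.89 s.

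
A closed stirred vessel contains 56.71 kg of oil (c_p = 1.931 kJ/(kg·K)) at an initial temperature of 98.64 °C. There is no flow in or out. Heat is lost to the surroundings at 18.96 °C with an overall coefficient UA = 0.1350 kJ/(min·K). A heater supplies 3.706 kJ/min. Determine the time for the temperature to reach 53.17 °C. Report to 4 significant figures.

Unsteady energy balance on the tank contents: M c_p dT/dt = −UA(T − T_amb) + Q̇.
τ = M c_p/UA = 811.163 min; T_ss = T_amb + Q̇/UA = 18.96 + 3.706/0.1350 = 46.4119 °C.
T(t) = T_ss + (T₀ − T_ss)e^(−t/τ); set T = 53.17:
t = −τ ln[(T − T_ss)/(T₀ − T_ss)] = −811.163 · ln(0.129397) = 1658.73 min.

1659 min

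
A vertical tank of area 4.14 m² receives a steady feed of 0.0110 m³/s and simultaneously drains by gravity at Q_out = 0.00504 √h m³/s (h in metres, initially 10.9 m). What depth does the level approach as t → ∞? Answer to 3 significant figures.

4.76 m

Level balance: A dh/dt = 0.0110 − 0.00504 √h. Setting dh/dt = 0:
Q_in = 0.00504 √h_ss ⇒ √h_ss = 0.0110/0.00504 = 2.1825.
h_ss = 2.1825² = 4.7635 m. (Since h₀ = 10.9 m > h_ss, the level will fall toward this value.)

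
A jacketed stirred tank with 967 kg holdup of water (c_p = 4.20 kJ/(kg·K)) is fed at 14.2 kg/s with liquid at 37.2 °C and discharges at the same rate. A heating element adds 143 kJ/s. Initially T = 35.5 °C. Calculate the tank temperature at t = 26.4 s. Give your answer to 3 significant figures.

M c_p dT/dt = ṁ c_p (T_in − T) + Q̇.
Rearrange: dT/dt = (T_ss − T)/τ with τ = M/ṁ = 68.099 s and T_ss = T_in + Q̇/(ṁ c_p) = 39.598 °C.
This is linear first-order; T(t) = T_ss + (T₀ − T_ss) e^(−t/τ).
T(26.4) = 39.598 + (-4.0977)·e^(−26.4/68.099) = 39.598 + (-4.0977)·0.67863 = 36.817 °C.

36.8 °C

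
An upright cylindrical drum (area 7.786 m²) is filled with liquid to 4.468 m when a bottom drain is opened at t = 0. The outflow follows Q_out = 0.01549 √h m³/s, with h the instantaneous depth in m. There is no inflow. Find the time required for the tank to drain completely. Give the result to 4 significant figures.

A dh/dt = −Q_out = −0.01549 √h.
This is separable: 2 d(√h)/dt = −0.01549/A, so √h = √h₀ − (0.01549/(2A)) t.
Tank is empty when √h = 0: t_empty = 2A√h₀/0.01549.
t_empty = 2·7.786·√4.468/0.01549 = 15.5720·2.11376/0.01549 = 2124.95 s.

2125 s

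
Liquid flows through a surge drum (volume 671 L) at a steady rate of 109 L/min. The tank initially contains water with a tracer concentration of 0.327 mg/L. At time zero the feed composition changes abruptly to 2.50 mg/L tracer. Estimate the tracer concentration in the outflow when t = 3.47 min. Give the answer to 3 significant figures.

1.26 mg/L

Species balance on the tank: V dC/dt = Q(C_in − C).
Rewrite as dC/dt + C/τ = C_in/τ, τ = V/Q = 6.1560 min.
C approaches C_in exponentially: C(t) = C_in + (C₀ − C_in) e^(−t/τ).
C(3.47) = 2.50 + (0.327 − 2.50)·e^(−3.47/6.1560) = 2.50 + (-2.1730)·0.56911 = 1.2633 mg/L.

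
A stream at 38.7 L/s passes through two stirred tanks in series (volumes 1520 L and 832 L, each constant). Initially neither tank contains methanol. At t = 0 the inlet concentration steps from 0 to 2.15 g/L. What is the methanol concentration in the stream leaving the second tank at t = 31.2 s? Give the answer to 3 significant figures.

0.613 g/L

Each tank obeys Vᵢ dCᵢ/dt = Q(Cᵢ₋₁ − Cᵢ), so τᵢ = Vᵢ/Q.
τ₁ = 1520/38.7 = 39.276 s; τ₂ = 832/38.7 = 21.499 s.
Solving the cascade with C₁(0)=C₂(0)=0 gives C₂(t) = C_in[1 − (τ₁ e^(−t/τ₁) − τ₂ e^(−t/τ₂))/(τ₁ − τ₂)].
At t = 31.2: e^(−t/τ₁) = 0.45187, e^(−t/τ₂) = 0.23428.
C₂ = 2.15·[1 − (39.276·0.45187 − 21.499·0.23428)/(17.778)] = 2.15·0.28500 = 0.61275 g/L.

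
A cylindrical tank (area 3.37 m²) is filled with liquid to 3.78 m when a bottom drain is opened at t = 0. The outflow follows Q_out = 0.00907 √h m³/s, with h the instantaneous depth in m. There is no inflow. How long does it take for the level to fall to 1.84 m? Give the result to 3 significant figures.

437 s

With no inflow, A dh/dt = −0.00907 √h.
This is separable: 2 d(√h)/dt = −0.00907/A, so √h = √h₀ − (0.00907/(2A)) t.
t = 2A(√h₀ − √h)/0.00907 = 2·3.37·(√3.78 − √1.84)/0.00907
  = 6.7400 × (1.9442 − 1.3565) / 0.00907 = 436.77 s.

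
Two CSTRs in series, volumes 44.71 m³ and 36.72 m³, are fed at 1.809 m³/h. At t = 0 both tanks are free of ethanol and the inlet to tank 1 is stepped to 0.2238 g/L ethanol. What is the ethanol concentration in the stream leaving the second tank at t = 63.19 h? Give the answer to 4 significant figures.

0.1724 g/L

Each tank obeys Vᵢ dCᵢ/dt = Q(Cᵢ₋₁ − Cᵢ), so τᵢ = Vᵢ/Q.
τ₁ = 44.71/1.809 = 24.7153 h; τ₂ = 36.72/1.809 = 20.2985 h.
Solving the cascade with C₁(0)=C₂(0)=0 gives C₂(t) = C_in[1 − (τ₁ e^(−t/τ₁) − τ₂ e^(−t/τ₂))/(τ₁ − τ₂)].
At t = 63.19: e^(−t/τ₁) = 0.0775591, e^(−t/τ₂) = 0.0444657.
C₂ = 0.2238·[1 − (24.7153·0.0775591 − 20.2985·0.0444657)/(4.41680)] = 0.2238·0.770352 = 0.172405 g/L.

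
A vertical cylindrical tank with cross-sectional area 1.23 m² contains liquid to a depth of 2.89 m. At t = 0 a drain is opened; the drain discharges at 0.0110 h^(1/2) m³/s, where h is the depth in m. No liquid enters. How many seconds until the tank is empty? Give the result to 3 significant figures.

380 s

A dh/dt = −Q_out = −0.0110 √h.
This is separable: 2 d(√h)/dt = −0.0110/A, so √h = √h₀ − (0.0110/(2A)) t.
Tank is empty when √h = 0: t_empty = 2A√h₀/0.0110.
t_empty = 2·1.23·√2.89/0.0110 = 2.4600·1.7000/0.0110 = 380.18 s.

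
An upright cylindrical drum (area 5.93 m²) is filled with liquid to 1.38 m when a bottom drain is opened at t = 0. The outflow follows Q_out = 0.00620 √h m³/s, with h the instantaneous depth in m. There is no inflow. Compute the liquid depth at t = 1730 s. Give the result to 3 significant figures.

A dh/dt = −Q_out = −0.00620 √h.
This is separable: 2 d(√h)/dt = −0.00620/A, so √h = √h₀ − (0.00620/(2A)) t.
√h = √1.38 − 0.00620·1730/(2·5.93) = 1.1747 − 0.90438 = 0.27035.
h = 0.27035² = 0.073089 m.

0.0731 m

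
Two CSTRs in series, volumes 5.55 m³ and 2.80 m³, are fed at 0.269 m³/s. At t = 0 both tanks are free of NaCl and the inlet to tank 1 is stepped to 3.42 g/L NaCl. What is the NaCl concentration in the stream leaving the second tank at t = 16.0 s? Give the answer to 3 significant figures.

0.990 g/L

Species balance on tank i: dCᵢ/dt = (Cᵢ₋₁ − Cᵢ)/τᵢ with τᵢ = Vᵢ/Q.
τ₁ = 5.55/0.269 = 20.632 s; τ₂ = 2.80/0.269 = 10.409 s.
Tank 1: C₁ = C_in(1 − e^(−t/τ₁)). Tank 2 (τ₁ ≠ τ₂): C₂ = C_in[1 − (τ₁ e^(−t/τ₁) − τ₂ e^(−t/τ₂))/(τ₁ − τ₂)].
At t = 16.0: e^(−t/τ₁) = 0.46048, e^(−t/τ₂) = 0.21499.
C₂ = 3.42·[1 − (20.632·0.46048 − 10.409·0.21499)/(10.223)] = 3.42·0.28958 = 0.99036 g/L.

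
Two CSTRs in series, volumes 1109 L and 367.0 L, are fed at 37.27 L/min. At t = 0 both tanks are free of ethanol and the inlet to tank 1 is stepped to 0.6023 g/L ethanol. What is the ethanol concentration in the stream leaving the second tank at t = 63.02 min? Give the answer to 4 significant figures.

0.4945 g/L

Each tank obeys Vᵢ dCᵢ/dt = Q(Cᵢ₋₁ − Cᵢ), so τᵢ = Vᵢ/Q.
τ₁ = 1109/37.27 = 29.7558 min; τ₂ = 367.0/37.27 = 9.84706 min.
Solving the cascade with C₁(0)=C₂(0)=0 gives C₂(t) = C_in[1 − (τ₁ e^(−t/τ₁) − τ₂ e^(−t/τ₂))/(τ₁ − τ₂)].
At t = 63.02: e^(−t/τ₁) = 0.120283, e^(−t/τ₂) = 0.00166176.
C₂ = 0.6023·[1 − (29.7558·0.120283 − 9.84706·0.00166176)/(19.9088)] = 0.6023·0.821045 = 0.494515 g/L.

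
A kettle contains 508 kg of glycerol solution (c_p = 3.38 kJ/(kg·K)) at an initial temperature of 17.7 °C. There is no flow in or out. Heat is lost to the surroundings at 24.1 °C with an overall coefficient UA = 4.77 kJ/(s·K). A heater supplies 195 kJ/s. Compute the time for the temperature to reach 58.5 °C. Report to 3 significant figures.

715 s

Heat balance on the well-mixed liquid: M c_p dT/dt = −UA(T − T_amb) + Q̇.
τ = M c_p/UA = 359.97 s; T_ss = T_amb + Q̇/UA = 24.1 + 195/4.77 = 64.981 °C.
T(t) = T_ss + (T₀ − T_ss)e^(−t/τ); set T = 58.5:
t = −τ ln[(T − T_ss)/(T₀ − T_ss)] = −359.97 · ln(0.13707) = 715.36 s.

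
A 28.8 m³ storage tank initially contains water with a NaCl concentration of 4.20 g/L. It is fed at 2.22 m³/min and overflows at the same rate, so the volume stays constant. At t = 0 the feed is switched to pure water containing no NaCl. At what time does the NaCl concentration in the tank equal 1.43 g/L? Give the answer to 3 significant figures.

14.0 min

Accumulation = in − out for the solute gives V dC/dt = Q(C_in − C), so τ = V/Q = 12.973 min.
C(t) = C_in + (C₀ − C_in) e^(−t/τ). Set C = 1.43 and solve for t:
e^(−t/τ) = (C − C_in)/(C₀ − C_in) = (1.43 − 0)/(4.20 − 0) = 0.34048
t = −τ ln(…) = 12.973 × 1.0774 = 13.977 min.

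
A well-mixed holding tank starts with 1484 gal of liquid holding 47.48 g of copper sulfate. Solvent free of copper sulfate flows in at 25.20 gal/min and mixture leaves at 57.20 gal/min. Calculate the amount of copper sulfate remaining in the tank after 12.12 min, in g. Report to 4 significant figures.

Total volume: dV/dt = Q_in − Q_out = -32.0000 gal/min, so V(t) = 1484 − 32.0000 t and V(12.12) = 1096.16 gal.
Solute balance: dm/dt = 0 − Q_out C = −Q_out m/V(t).
dm/m = −Q_out dt/(V₀ − 32.0000 t); integrating gives ln(m/m₀) = −(Q_out/(Q_in−Q_out)) ln(V/V₀).
m = m₀ (V₀/V)^(Q_out/(Q_in−Q_out)) = 47.48 × (1484/1096.16)^(-1.78750) = 27.6279 g.

27.63 g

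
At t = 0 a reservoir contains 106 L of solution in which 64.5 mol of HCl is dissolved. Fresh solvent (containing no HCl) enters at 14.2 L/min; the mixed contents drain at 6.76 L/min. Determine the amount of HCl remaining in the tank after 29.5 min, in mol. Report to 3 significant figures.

Total volume: dV/dt = Q_in − Q_out = 7.4400 L/min, so V(t) = 106 + 7.4400 t and V(29.5) = 325.48 L.
No HCl enters, so dm/dt = −Q_out · (m/V).
dm/m = −Q_out dt/(V₀ + 7.4400 t); integrating gives ln(m/m₀) = −(Q_out/(Q_in−Q_out)) ln(V/V₀).
m = m₀ (V₀/V)^(Q_out/(Q_in−Q_out)) = 64.5 × (106/325.48)^(0.90860) = 23.274 mol.

23.3 mol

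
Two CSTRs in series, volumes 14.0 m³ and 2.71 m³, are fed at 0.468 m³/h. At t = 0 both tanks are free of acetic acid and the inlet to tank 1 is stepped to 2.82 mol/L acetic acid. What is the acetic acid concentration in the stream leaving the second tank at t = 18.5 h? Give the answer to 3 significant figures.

Time constants: τᵢ = Vᵢ/Q for each well-mixed tank.
τ₁ = 14.0/0.468 = 29.915 h; τ₂ = 2.71/0.468 = 5.7906 h.
Tank 1: C₁ = C_in(1 − e^(−t/τ₁)). Tank 2 (τ₁ ≠ τ₂): C₂ = C_in[1 − (τ₁ e^(−t/τ₁) − τ₂ e^(−t/τ₂))/(τ₁ − τ₂)].
At t = 18.5: e^(−t/τ₁) = 0.53879, e^(−t/τ₂) = 0.040973.
C₂ = 2.82·[1 − (29.915·0.53879 − 5.7906·0.040973)/(24.124)] = 2.82·0.34172 = 0.96364 mol/L.

0.964 mol/L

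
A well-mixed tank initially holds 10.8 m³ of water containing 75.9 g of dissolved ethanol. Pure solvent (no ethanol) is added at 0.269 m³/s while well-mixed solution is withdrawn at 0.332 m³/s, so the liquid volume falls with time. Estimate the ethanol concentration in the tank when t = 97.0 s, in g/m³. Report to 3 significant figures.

0.199 g/m³

Total volume: dV/dt = Q_in − Q_out = -0.063000 m³/s, so V(t) = 10.8 − 0.063000 t and V(97.0) = 4.6890 m³.
Species balance (pure solvent in): dm/dt = −Q_out · m/V(t).
Separate: dm/m = −Q_out dt/V(t) ⇒ ln(m/m₀) = −(Q_out/(Q_in−Q_out)) ln(V/V₀).
m = m₀ (V₀/V)^(Q_out/(Q_in−Q_out)) = 75.9 × (10.8/4.6890)^(-5.2698) = 0.93487 g.
C = m/V = 0.93487/4.6890 = 0.19937 g/m³.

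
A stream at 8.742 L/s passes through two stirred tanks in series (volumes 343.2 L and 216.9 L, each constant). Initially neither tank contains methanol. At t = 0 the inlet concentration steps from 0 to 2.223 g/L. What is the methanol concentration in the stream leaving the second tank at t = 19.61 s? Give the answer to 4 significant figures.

Each tank obeys Vᵢ dCᵢ/dt = Q(Cᵢ₋₁ − Cᵢ), so τᵢ = Vᵢ/Q.
τ₁ = 343.2/8.742 = 39.2588 s; τ₂ = 216.9/8.742 = 24.8113 s.
Tank 1: C₁ = C_in(1 − e^(−t/τ₁)). Tank 2 (τ₁ ≠ τ₂): C₂ = C_in[1 − (τ₁ e^(−t/τ₁) − τ₂ e^(−t/τ₂))/(τ₁ − τ₂)].
At t = 19.61: e^(−t/τ₁) = 0.606830, e^(−t/τ₂) = 0.453678.
C₂ = 2.223·[1 − (39.2588·0.606830 − 24.8113·0.453678)/(14.4475)] = 2.223·0.130156 = 0.289337 g/L.

0.2893 g/L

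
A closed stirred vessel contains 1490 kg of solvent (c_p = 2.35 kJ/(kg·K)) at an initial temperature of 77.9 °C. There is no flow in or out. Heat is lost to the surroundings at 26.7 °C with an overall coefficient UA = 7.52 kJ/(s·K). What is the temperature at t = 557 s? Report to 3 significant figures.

Heat balance on the well-mixed liquid: M c_p dT/dt = −UA(T − T_amb).
dT/dt = (T_ss − T)/τ with T_ss = T_amb = 26.700 °C, τ = M c_p/UA = 1490·2.35/7.52 = 465.62 s.
This is linear first-order; T(t) = T_ss + (T₀ − T_ss) e^(−t/τ).
T(557) = 26.700 + (51.200)·0.30233 = 42.179 °C.

42.2 °C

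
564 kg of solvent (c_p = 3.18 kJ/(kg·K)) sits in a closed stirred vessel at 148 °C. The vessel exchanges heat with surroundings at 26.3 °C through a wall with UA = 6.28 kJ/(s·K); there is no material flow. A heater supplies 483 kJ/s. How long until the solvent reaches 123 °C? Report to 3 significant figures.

233 s

Lumped-capacitance energy balance: M c_p dT/dt = UA(T_amb − T) + Q̇.
τ = M c_p/UA = 285.59 s; T_ss = T_amb + Q̇/UA = 26.3 + 483/6.28 = 103.21 °C.
T(t) = T_ss + (T₀ − T_ss)e^(−t/τ); set T = 123:
t = −τ ln[(T − T_ss)/(T₀ − T_ss)] = −285.59 · ln(0.44183) = 233.28 s.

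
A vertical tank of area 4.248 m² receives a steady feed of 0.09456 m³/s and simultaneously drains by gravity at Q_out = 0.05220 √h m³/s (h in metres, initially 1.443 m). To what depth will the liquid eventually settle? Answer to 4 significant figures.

3.282 m

A dh/dt = Q_in − 0.05220 √h. Steady state requires inflow = outflow:
Q_in = 0.05220 √h_ss ⇒ √h_ss = 0.09456/0.05220 = 1.81149.
h_ss = 1.81149² = 3.28151 m. (Since h₀ = 1.443 m < h_ss, the level will rise toward this value.)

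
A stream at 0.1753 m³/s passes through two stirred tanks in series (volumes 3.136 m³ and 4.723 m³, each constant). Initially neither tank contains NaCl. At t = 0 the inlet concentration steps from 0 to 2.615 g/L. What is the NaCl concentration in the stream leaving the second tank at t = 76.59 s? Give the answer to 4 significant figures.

Species balance on tank i: dCᵢ/dt = (Cᵢ₋₁ − Cᵢ)/τᵢ with τᵢ = Vᵢ/Q.
τ₁ = 3.136/0.1753 = 17.8893 s; τ₂ = 4.723/0.1753 = 26.9424 s.
Solving the cascade with C₁(0)=C₂(0)=0 gives C₂(t) = C_in[1 − (τ₁ e^(−t/τ₁) − τ₂ e^(−t/τ₂))/(τ₁ − τ₂)].
At t = 76.59: e^(−t/τ₁) = 0.0138244, e^(−t/τ₂) = 0.0582662.
C₂ = 2.615·[1 − (17.8893·0.0138244 − 26.9424·0.0582662)/(-9.05305)] = 2.615·0.853914 = 2.23299 g/L.

2.233 g/L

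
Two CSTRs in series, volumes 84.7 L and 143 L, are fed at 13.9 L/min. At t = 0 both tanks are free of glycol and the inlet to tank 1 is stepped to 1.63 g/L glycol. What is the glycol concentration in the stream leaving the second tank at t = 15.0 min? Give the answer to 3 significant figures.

Each tank obeys Vᵢ dCᵢ/dt = Q(Cᵢ₋₁ − Cᵢ), so τᵢ = Vᵢ/Q.
τ₁ = 84.7/13.9 = 6.0935 min; τ₂ = 143/13.9 = 10.288 min.
Solving the cascade with C₁(0)=C₂(0)=0 gives C₂(t) = C_in[1 − (τ₁ e^(−t/τ₁) − τ₂ e^(−t/τ₂))/(τ₁ − τ₂)].
At t = 15.0: e^(−t/τ₁) = 0.085296, e^(−t/τ₂) = 0.23269.
C₂ = 1.63·[1 − (6.0935·0.085296 − 10.288·0.23269)/(-4.1942)] = 1.63·0.55317 = 0.90166 g/L.

0.902 g/L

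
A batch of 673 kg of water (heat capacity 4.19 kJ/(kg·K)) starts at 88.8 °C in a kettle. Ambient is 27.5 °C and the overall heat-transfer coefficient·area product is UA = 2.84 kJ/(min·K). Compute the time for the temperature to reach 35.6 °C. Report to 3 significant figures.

2010 min

M c_p dT/dt = −UA(T − T_amb).
τ = M c_p/UA = 992.91 min; T_ss = T_amb = 27.500 °C.
T(t) = T_ss + (T₀ − T_ss)e^(−t/τ); set T = 35.6:
t = −τ ln[(T − T_ss)/(T₀ − T_ss)] = −992.91 · ln(0.13214) = 2009.6 min.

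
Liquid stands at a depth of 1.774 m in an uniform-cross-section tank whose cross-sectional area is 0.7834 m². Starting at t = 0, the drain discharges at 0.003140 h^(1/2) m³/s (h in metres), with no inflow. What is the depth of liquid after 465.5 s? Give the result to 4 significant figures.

0.1592 m

A dh/dt = −Q_out = −0.003140 √h.
Separate and integrate: 2(√h − √h₀) = −(0.003140/A) t.
√h = √1.774 − 0.003140·465.5/(2·0.7834) = 1.33192 − 0.932901 = 0.399014.
h = 0.399014² = 0.159213 m.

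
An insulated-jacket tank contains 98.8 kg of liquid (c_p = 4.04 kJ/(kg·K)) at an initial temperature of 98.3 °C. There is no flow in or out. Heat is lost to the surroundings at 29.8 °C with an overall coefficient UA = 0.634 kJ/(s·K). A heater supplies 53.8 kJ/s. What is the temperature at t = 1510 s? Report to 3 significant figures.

M c_p dT/dt = −UA(T − T_amb) + Q̇.
dT/dt = (T_ss − T)/τ with T_ss = T_amb + Q̇/UA = 29.8 + 53.8/0.634 = 114.66 °C, τ = M c_p/UA = 98.8·4.04/0.634 = 629.58 s.
Integrating: T(t) = T_ss + (T₀ − T_ss) e^(−t/τ).
T(1510) = 114.66 + (-16.358)·0.090860 = 113.17 °C.

113 °C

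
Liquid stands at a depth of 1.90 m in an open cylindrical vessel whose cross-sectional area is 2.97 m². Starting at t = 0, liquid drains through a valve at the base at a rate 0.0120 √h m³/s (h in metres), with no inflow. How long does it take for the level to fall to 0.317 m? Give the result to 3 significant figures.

A dh/dt = −Q_out = −0.0120 √h.
This is separable: 2 d(√h)/dt = −0.0120/A, so √h = √h₀ − (0.0120/(2A)) t.
t = 2A(√h₀ − √h)/0.0120 = 2·2.97·(√1.90 − √0.317)/0.0120
  = 5.9400 × (1.3784 − 0.56303) / 0.0120 = 403.61 s.

404 s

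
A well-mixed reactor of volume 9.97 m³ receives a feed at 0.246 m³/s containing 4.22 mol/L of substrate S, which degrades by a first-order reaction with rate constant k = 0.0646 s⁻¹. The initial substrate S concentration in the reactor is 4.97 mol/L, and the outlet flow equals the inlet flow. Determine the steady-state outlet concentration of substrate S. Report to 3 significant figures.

Species balance: V dC/dt = Q C_in − Q C − k V C.
Steady state (dC/dt = 0): C_ss = Q C_in/(Q + kV) = C_in/(1 + kV/Q).
C_ss = 0.246·4.22/(0.246 + 0.0646·9.97) = 1.0381/0.89006 = 1.1663 mol/L.

1.17 mol/L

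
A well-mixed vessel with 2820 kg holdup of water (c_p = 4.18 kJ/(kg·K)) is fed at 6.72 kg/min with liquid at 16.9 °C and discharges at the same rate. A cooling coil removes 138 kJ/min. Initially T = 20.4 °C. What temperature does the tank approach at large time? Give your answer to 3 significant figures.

12.0 °C

M c_p dT/dt = ṁ c_p (T_in − T) − Q̇.
At steady state dT/dt = 0 ⇒ T_ss = T_in − Q̇/(ṁ c_p) = 16.9 − 138/(6.72·4.18) = 11.987 °C.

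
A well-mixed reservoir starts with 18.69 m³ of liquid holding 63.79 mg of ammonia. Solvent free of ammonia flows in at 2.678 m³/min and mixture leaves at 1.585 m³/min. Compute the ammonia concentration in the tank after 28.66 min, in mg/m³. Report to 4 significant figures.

Total volume: dV/dt = Q_in − Q_out = 1.09300 m³/min, so V(t) = 18.69 + 1.09300 t and V(28.66) = 50.0154 m³.
Species balance (pure solvent in): dm/dt = −Q_out · m/V(t).
Separate: dm/m = −Q_out dt/V(t) ⇒ ln(m/m₀) = −(Q_out/(Q_in−Q_out)) ln(V/V₀).
m = m₀ (V₀/V)^(Q_out/(Q_in−Q_out)) = 63.79 × (18.69/50.0154)^(1.45014) = 15.3048 mg.
C = m/V = 15.3048/50.0154 = 0.306002 mg/m³.

0.3060 mg/m³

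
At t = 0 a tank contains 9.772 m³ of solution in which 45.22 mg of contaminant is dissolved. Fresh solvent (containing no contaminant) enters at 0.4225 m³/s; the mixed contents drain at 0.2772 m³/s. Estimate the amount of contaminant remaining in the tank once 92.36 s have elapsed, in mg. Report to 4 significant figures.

Total volume: dV/dt = Q_in − Q_out = 0.145300 m³/s, so V(t) = 9.772 + 0.145300 t and V(92.36) = 23.1919 m³.
No contaminant enters, so dm/dt = −Q_out · (m/V).
Separate: dm/m = −Q_out dt/V(t) ⇒ ln(m/m₀) = −(Q_out/(Q_in−Q_out)) ln(V/V₀).
m = m₀ (V₀/V)^(Q_out/(Q_in−Q_out)) = 45.22 × (9.772/23.1919)^(1.90778) = 8.69442 mg.

8.694 mg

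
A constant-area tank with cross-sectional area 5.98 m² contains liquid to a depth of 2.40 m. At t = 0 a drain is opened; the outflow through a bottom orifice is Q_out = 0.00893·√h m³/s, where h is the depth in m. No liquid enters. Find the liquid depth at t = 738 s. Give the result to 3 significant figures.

With no inflow, A dh/dt = −0.00893 √h.
Separate and integrate: 2(√h − √h₀) = −(0.00893/A) t.
√h = √2.40 − 0.00893·738/(2·5.98) = 1.5492 − 0.55103 = 0.99816.
h = 0.99816² = 0.99633 m.

0.996 m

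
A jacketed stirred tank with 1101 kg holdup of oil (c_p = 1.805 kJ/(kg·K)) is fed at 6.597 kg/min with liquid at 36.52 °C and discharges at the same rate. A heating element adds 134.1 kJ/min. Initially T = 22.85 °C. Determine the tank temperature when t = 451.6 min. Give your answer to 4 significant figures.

46.12 °C

Heat balance on the well-mixed liquid: M c_p dT/dt = ṁ c_p (T_in − T) + 134.1.
τ = M/ṁ = 166.894 min; T_ss = T_in + Q̇/(ṁ c_p) = 36.52 + 134.1/(6.597·1.805) = 47.7817 °C.
Integrating: T(t) = T_ss + (T₀ − T_ss) e^(−t/τ).
T(451.6) = 47.7817 + (-24.9317)·e^(−451.6/166.894) = 47.7817 + (-24.9317)·0.0668096 = 46.1161 °C.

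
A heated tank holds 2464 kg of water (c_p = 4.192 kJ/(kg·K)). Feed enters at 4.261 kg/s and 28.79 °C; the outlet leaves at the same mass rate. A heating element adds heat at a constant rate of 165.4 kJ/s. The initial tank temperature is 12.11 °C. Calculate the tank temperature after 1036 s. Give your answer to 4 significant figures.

Unsteady energy balance on the tank contents: M c_p dT/dt = ṁ c_p (T_in − T) + 165.4.
τ = M/ṁ = 578.268 s; T_ss = T_in + Q̇/(ṁ c_p) = 28.79 + 165.4/(4.261·4.192) = 38.0498 °C.
Solution: T(t) = T_ss + (T₀ − T_ss) e^(−t/τ).
T(1036) = 38.0498 + (-25.9398)·e^(−1036/578.268) = 38.0498 + (-25.9398)·0.166700 = 33.7256 °C.

33.73 °C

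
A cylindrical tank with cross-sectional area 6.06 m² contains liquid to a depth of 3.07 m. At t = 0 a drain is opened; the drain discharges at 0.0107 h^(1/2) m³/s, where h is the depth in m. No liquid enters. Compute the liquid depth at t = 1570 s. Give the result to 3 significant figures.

0.134 m

A dh/dt = −Q_out = −0.0107 √h.
This is separable: 2 d(√h)/dt = −0.0107/A, so √h = √h₀ − (0.0107/(2A)) t.
√h = √3.07 − 0.0107·1570/(2·6.06) = 1.7521 − 1.3861 = 0.36609.
h = 0.36609² = 0.13402 m.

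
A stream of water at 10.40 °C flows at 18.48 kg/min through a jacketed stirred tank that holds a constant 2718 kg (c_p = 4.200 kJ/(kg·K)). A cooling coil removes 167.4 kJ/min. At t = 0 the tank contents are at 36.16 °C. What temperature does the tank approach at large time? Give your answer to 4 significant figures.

M c_p dT/dt = ṁ c_p (T_in − T) − Q̇.
At steady state dT/dt = 0 ⇒ T_ss = T_in − Q̇/(ṁ c_p) = 10.40 − 167.4/(18.48·4.200) = 8.24323 °C.

8.243 °C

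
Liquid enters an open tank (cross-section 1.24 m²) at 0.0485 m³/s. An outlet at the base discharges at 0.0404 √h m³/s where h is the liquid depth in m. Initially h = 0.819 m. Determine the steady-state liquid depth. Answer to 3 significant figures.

1.44 m

A dh/dt = Q_in − 0.0404 √h. Steady state requires inflow = outflow:
Q_in = 0.0404 √h_ss ⇒ √h_ss = 0.0485/0.0404 = 1.2005.
h_ss = 1.2005² = 1.4412 m. (Since h₀ = 0.819 m < h_ss, the level will rise toward this value.)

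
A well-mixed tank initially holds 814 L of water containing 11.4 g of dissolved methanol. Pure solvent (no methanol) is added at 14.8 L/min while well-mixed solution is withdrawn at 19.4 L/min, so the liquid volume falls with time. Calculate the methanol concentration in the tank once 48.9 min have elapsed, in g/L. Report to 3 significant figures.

0.00495 g/L

Let m(t) be the amount of methanol. Volume: V(t) = V₀ + (Q_in − Q_out) t = 814 − 4.6000 t; V(48.9) = 589.06 L.
Species balance (pure solvent in): dm/dt = −Q_out · m/V(t).
dm/m = −Q_out dt/(V₀ − 4.6000 t); integrating gives ln(m/m₀) = −(Q_out/(Q_in−Q_out)) ln(V/V₀).
m = m₀ (V₀/V)^(Q_out/(Q_in−Q_out)) = 11.4 × (814/589.06)^(-4.2174) = 2.9141 g.
C = m/V = 2.9141/589.06 = 0.0049471 g/L.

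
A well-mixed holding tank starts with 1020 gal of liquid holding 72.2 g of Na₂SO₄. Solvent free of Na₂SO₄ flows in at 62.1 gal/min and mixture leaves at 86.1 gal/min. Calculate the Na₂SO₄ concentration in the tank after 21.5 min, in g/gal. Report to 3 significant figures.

Total volume: dV/dt = Q_in − Q_out = -24.000 gal/min, so V(t) = 1020 − 24.000 t and V(21.5) = 504.00 gal.
No Na₂SO₄ enters, so dm/dt = −Q_out · (m/V).
dm/m = −Q_out dt/(V₀ − 24.000 t); integrating gives ln(m/m₀) = −(Q_out/(Q_in−Q_out)) ln(V/V₀).
m = m₀ (V₀/V)^(Q_out/(Q_in−Q_out)) = 72.2 × (1020/504.00)^(-3.5875) = 5.7564 g.
C = m/V = 5.7564/504.00 = 0.011421 g/gal.

0.0114 g/gal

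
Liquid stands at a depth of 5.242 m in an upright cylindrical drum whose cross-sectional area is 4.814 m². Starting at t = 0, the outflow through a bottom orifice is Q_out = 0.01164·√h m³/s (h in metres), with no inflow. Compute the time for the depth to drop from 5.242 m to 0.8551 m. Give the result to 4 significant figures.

1129 s

Unsteady balance on liquid volume: A dh/dt = −0.01164 √h.
∫ h^(−1/2) dh = −(0.01164/A) ∫ dt, giving 2√h = 2√h₀ − (0.01164/A) t.
t = 2A(√h₀ − √h)/0.01164 = 2·4.814·(√5.242 − √0.8551)/0.01164
  = 9.62800 × (2.28954 − 0.924716) / 0.01164 = 1128.91 s.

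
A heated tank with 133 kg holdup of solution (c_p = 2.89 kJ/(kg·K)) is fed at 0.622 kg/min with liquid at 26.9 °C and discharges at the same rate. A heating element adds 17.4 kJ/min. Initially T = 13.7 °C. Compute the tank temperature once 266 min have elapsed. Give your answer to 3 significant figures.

Unsteady energy balance on the tank contents: M c_p dT/dt = ṁ c_p (T_in − T) + 17.4.
Rearrange: dT/dt = (T_ss − T)/τ with τ = M/ṁ = 213.83 min and T_ss = T_in + Q̇/(ṁ c_p) = 36.580 °C.
Integrating: T(t) = T_ss + (T₀ − T_ss) e^(−t/τ).
T(266) = 36.580 + (-22.880)·e^(−266/213.83) = 36.580 + (-22.880)·0.28823 = 29.985 °C.

30.0 °C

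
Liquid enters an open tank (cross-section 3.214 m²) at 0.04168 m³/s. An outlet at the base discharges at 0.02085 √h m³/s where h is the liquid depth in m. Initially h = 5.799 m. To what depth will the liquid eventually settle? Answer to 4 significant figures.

3.996 m

Level balance: A dh/dt = 0.04168 − 0.02085 √h. Setting dh/dt = 0:
Q_in = 0.02085 √h_ss ⇒ √h_ss = 0.04168/0.02085 = 1.99904.
h_ss = 1.99904² = 3.99616 m. (Since h₀ = 5.799 m > h_ss, the level will fall toward this value.)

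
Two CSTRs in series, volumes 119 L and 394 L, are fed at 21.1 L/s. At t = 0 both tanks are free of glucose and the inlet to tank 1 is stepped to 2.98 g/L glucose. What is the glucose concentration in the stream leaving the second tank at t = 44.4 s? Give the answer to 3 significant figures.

2.58 g/L

Each tank obeys Vᵢ dCᵢ/dt = Q(Cᵢ₋₁ − Cᵢ), so τᵢ = Vᵢ/Q.
τ₁ = 119/21.1 = 5.6398 s; τ₂ = 394/21.1 = 18.673 s.
Tank 1: C₁ = C_in(1 − e^(−t/τ₁)). Tank 2 (τ₁ ≠ τ₂): C₂ = C_in[1 − (τ₁ e^(−t/τ₁) − τ₂ e^(−t/τ₂))/(τ₁ − τ₂)].
At t = 44.4: e^(−t/τ₁) = 0.00038104, e^(−t/τ₂) = 0.092758.
C₂ = 2.98·[1 − (5.6398·0.00038104 − 18.673·0.092758)/(-13.033)] = 2.98·0.86727 = 2.5845 g/L.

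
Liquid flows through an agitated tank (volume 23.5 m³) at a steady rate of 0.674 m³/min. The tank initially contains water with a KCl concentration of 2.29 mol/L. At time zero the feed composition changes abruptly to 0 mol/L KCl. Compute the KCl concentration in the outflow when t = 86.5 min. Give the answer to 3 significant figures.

0.192 mol/L

Mass balance on the solute (V constant): V dC/dt = Q(C_in − C).
Rewrite as dC/dt + C/τ = C_in/τ, τ = V/Q = 34.866 min.
Solution: C(t) = C_in + (C₀ − C_in) e^(−t/τ).
C(86.5) = 0 + (2.29 − 0)·e^(−86.5/34.866) = 0 + (2.2900)·0.083668 = 0.19160 mol/L.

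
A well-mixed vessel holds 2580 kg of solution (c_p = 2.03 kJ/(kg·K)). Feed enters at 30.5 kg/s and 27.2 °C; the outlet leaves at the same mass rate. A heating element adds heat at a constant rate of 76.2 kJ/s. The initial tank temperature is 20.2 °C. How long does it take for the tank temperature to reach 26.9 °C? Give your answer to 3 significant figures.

142 s

M c_p dT/dt = ṁ c_p (T_in − T) + Q̇.
τ = M/ṁ = 84.590 s; T_ss = T_in + Q̇/(ṁ c_p) = 28.431 °C.
T(t) = T_ss + (T₀ − T_ss) e^(−t/τ). Set T = 26.9:
e^(−t/τ) = (26.9 − 28.431)/(20.2 − 28.431) = 0.18598
t = −84.590 · ln(0.18598) = 142.29 s.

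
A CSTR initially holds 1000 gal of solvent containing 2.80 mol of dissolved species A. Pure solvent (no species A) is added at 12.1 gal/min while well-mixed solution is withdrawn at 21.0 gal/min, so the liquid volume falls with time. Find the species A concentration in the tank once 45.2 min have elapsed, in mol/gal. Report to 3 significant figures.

Let m(t) be the amount of species A. Volume: V(t) = V₀ + (Q_in − Q_out) t = 1000 − 8.9000 t; V(45.2) = 597.72 gal.
Species balance (pure solvent in): dm/dt = −Q_out · m/V(t).
Separate: dm/m = −Q_out dt/V(t) ⇒ ln(m/m₀) = −(Q_out/(Q_in−Q_out)) ln(V/V₀).
m = m₀ (V₀/V)^(Q_out/(Q_in−Q_out)) = 2.80 × (1000/597.72)^(-2.3596) = 0.83137 mol.
C = m/V = 0.83137/597.72 = 0.0013909 mol/gal.

0.00139 mol/gal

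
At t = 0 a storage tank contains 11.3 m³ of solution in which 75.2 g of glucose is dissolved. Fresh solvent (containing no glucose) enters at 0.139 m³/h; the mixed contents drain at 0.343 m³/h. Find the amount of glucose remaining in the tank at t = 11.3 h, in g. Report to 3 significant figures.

Total volume: dV/dt = Q_in − Q_out = -0.20400 m³/h, so V(t) = 11.3 − 0.20400 t and V(11.3) = 8.9948 m³.
Species balance (pure solvent in): dm/dt = −Q_out · m/V(t).
Separate: dm/m = −Q_out dt/V(t) ⇒ ln(m/m₀) = −(Q_out/(Q_in−Q_out)) ln(V/V₀).
m = m₀ (V₀/V)^(Q_out/(Q_in−Q_out)) = 75.2 × (11.3/8.9948)^(-1.6814) = 51.241 g.

51.2 g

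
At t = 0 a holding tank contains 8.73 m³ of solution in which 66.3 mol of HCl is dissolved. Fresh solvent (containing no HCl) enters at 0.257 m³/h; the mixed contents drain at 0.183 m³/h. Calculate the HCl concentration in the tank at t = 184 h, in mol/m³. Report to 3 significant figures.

Let m(t) be the amount of HCl. Volume: V(t) = V₀ + (Q_in − Q_out) t = 8.73 + 0.074000 t; V(184) = 22.346 m³.
Species balance (pure solvent in): dm/dt = −Q_out · m/V(t).
Separate: dm/m = −Q_out dt/V(t) ⇒ ln(m/m₀) = −(Q_out/(Q_in−Q_out)) ln(V/V₀).
m = m₀ (V₀/V)^(Q_out/(Q_in−Q_out)) = 66.3 × (8.73/22.346)^(2.4730) = 6.4876 mol.
C = m/V = 6.4876/22.346 = 0.29032 mol/m³.

0.290 mol/m³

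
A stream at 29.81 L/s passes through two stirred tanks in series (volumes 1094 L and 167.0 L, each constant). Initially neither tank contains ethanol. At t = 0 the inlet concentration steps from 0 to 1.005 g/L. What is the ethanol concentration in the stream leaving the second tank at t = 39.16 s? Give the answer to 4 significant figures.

0.5971 g/L

Species balance on tank i: dCᵢ/dt = (Cᵢ₋₁ − Cᵢ)/τᵢ with τᵢ = Vᵢ/Q.
τ₁ = 1094/29.81 = 36.6991 s; τ₂ = 167.0/29.81 = 5.60215 s.
Solving the cascade with C₁(0)=C₂(0)=0 gives C₂(t) = C_in[1 − (τ₁ e^(−t/τ₁) − τ₂ e^(−t/τ₂))/(τ₁ − τ₂)].
At t = 39.16: e^(−t/τ₁) = 0.344020, e^(−t/τ₂) = 0.000920883.
C₂ = 1.005·[1 − (36.6991·0.344020 − 5.60215·0.000920883)/(31.0969)] = 1.005·0.594171 = 0.597142 g/L.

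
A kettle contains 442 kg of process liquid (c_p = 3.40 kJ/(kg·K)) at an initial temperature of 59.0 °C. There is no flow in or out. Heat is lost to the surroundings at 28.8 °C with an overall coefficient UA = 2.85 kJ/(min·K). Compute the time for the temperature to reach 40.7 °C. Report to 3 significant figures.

Unsteady energy balance on the tank contents: M c_p dT/dt = −UA(T − T_amb).
τ = M c_p/UA = 527.30 min; T_ss = T_amb = 28.800 °C.
T(t) = T_ss + (T₀ − T_ss)e^(−t/τ); set T = 40.7:
t = −τ ln[(T − T_ss)/(T₀ − T_ss)] = −527.30 · ln(0.39404) = 491.07 min.

491 min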